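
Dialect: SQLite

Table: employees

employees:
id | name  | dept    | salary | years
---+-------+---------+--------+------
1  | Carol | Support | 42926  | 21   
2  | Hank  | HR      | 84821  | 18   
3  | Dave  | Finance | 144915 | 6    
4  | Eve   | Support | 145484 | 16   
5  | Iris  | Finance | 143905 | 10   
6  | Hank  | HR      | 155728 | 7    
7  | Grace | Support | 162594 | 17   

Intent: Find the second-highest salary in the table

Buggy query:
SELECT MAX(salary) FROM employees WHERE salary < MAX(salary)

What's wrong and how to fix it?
Bug: The inner MAX is an aggregate inside WHERE, which is not allowed

Fix: Compute the overall MAX in a subquery, then take MAX of rows below it

Corrected query:
SELECT MAX(salary) FROM employees WHERE salary < (SELECT MAX(salary) FROM employees)

Result:
MAX(salary)
-----------
155728     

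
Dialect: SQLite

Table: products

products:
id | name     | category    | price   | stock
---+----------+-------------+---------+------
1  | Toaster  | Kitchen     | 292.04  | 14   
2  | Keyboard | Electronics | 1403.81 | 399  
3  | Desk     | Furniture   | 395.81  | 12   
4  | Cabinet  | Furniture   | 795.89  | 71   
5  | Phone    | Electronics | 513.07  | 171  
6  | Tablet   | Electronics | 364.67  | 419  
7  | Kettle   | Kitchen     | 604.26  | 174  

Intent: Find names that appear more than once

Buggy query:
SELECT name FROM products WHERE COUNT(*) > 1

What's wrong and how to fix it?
Bug: COUNT(*) is an aggregate and cannot be used in WHERE

Fix: GROUP BY name, then filter groups with HAVING COUNT(*) > 1

Corrected query:
SELECT name FROM products GROUP BY name HAVING COUNT(*) > 1

Result:
(no rows)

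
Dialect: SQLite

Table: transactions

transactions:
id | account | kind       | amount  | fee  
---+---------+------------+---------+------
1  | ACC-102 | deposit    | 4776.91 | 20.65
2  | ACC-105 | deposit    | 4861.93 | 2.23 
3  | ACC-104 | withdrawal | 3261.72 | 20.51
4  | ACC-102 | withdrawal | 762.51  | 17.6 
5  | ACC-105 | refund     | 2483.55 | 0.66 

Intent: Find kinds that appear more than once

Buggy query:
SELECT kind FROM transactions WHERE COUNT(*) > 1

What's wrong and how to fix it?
Bug: WHERE can't reference COUNT(*); aggregates are computed after WHERE

Fix: Group first, then use HAVING for the count condition

Corrected query:
SELECT kind FROM transactions GROUP BY kind HAVING COUNT(*) > 1

Result:
kind      
----------
deposit   
withdrawal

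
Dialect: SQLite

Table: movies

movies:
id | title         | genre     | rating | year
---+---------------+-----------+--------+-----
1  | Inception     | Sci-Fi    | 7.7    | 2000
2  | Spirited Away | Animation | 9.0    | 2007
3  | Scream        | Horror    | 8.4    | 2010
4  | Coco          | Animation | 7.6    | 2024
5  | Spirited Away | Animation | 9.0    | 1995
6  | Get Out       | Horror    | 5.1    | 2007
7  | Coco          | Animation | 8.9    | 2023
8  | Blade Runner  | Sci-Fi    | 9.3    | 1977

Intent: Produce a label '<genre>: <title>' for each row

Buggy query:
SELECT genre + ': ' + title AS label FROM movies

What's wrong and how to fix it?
Bug: '+' is numeric addition; on text columns SQLite converts them to 0 instead of concatenating

Fix: Use the || operator for string concatenation

Corrected query:
SELECT genre || ': ' || title AS label FROM movies

Result:
label                   
------------------------
Sci-Fi: Inception       
Animation: Spirited Away
Horror: Scream          
Animation: Coco         
Animation: Spirited Away
Horror: Get Out         
Animation: Coco         
Sci-Fi: Blade Runner    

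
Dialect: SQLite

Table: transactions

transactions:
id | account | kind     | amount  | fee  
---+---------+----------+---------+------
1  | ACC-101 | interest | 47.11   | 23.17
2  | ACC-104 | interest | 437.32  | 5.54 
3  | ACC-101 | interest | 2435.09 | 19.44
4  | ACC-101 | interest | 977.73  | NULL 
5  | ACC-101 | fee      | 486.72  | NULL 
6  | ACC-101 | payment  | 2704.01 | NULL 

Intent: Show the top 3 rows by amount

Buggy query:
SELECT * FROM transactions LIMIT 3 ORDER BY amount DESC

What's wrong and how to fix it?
Bug: LIMIT must come after ORDER BY

Fix: Swap the clauses: ORDER BY first, then LIMIT

Corrected query:
SELECT * FROM transactions ORDER BY amount DESC LIMIT 3

Result:
id | account | kind     | amount  | fee  
---+---------+----------+---------+------
6  | ACC-101 | payment  | 2704.01 | NULL 
3  | ACC-101 | interest | 2435.09 | 19.44
4  | ACC-101 | interest | 977.73  | NULL 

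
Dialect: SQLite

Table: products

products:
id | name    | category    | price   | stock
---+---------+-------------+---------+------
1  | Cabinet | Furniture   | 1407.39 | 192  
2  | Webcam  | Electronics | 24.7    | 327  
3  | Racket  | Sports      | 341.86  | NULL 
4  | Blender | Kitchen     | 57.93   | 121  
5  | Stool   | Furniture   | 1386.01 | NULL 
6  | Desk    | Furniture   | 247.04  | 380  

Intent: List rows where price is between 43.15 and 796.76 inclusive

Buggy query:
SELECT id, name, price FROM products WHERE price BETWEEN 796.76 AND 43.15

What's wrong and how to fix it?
Bug: The bounds are reversed; BETWEEN a AND b requires a <= b to match anything

Fix: Write BETWEEN 43.15 AND 796.76

Corrected query:
SELECT id, name, price FROM products WHERE price BETWEEN 43.15 AND 796.76

Result:
id | name    | price 
---+---------+-------
3  | Racket  | 341.86
4  | Blender | 57.93 
6  | Desk    | 247.04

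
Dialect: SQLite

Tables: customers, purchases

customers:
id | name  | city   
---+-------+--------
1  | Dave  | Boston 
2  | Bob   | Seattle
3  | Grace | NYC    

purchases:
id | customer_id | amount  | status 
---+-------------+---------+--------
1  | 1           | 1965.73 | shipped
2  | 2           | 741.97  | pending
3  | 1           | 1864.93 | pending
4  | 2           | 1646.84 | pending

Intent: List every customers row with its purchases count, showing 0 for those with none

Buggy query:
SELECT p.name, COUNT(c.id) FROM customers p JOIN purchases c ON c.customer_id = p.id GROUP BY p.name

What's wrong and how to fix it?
Bug: INNER JOIN drops customers rows that have no matching purchases rows

Fix: Use LEFT JOIN so parents without children still appear (COUNT(c.id) gives 0)

Corrected query:
SELECT p.name, COUNT(c.id) FROM customers p LEFT JOIN purchases c ON c.customer_id = p.id GROUP BY p.name

Result:
name  | COUNT(c.id)
------+------------
Bob   | 2          
Dave  | 2          
Grace | 0          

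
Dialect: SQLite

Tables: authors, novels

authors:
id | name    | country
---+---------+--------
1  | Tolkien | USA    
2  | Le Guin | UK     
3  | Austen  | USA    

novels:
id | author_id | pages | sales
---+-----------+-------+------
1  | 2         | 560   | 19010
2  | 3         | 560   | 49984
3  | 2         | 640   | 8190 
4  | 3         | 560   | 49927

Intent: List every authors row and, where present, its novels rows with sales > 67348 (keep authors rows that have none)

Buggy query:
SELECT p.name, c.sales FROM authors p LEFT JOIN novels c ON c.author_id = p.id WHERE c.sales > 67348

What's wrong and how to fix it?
Bug: A WHERE condition on the right-hand table after LEFT JOIN drops unmatched parents

Fix: Put 'c.sales > 67348' in the JOIN's ON clause instead of WHERE

Corrected query:
SELECT p.name, c.sales FROM authors p LEFT JOIN novels c ON c.author_id = p.id AND c.sales > 67348

Result:
name    | sales
--------+------
Tolkien | NULL 
Le Guin | NULL 
Austen  | NULL 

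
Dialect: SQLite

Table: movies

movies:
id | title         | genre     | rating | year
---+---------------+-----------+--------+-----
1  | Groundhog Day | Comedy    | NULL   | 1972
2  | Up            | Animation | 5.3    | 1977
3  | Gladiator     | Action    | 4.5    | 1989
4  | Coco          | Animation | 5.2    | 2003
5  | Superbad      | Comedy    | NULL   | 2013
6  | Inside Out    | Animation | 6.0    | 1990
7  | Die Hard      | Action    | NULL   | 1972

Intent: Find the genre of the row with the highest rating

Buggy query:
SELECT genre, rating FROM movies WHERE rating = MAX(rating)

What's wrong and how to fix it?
Bug: MAX(rating) is an aggregate and cannot be used directly in WHERE

Fix: Use a subquery: WHERE rating = (SELECT MAX(rating) FROM movies)

Corrected query:
SELECT genre, rating FROM movies WHERE rating = (SELECT MAX(rating) FROM movies)

Result:
genre     | rating
----------+-------
Animation | 6     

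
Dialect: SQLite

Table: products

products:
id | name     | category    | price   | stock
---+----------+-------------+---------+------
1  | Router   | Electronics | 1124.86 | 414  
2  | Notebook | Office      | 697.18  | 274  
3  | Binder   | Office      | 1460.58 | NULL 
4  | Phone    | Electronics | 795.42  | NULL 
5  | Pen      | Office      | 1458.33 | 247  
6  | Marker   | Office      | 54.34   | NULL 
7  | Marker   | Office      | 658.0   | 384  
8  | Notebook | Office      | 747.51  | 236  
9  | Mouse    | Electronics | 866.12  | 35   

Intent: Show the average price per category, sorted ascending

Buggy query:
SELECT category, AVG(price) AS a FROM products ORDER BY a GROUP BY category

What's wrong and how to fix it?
Bug: GROUP BY must precede ORDER BY

Fix: Reorder: SELECT … FROM … GROUP BY … ORDER BY …

Corrected query:
SELECT category, AVG(price) AS a FROM products GROUP BY category ORDER BY a

Result:
category    | a     
------------+-------
Office      | 845.99
Electronics | 928.8 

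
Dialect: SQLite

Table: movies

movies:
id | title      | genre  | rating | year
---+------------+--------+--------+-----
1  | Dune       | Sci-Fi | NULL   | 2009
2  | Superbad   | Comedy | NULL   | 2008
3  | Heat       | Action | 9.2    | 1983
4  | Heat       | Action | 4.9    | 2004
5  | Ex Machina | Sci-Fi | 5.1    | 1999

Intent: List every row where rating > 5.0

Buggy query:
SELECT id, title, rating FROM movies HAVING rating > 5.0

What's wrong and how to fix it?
Bug: This is a non-aggregate query (no GROUP BY, no aggregates), so in SQLite the HAVING clause is invalid here; a row-level condition belongs in WHERE

Fix: Replace HAVING with WHERE since the condition applies to individual rows

Corrected query:
SELECT id, title, rating FROM movies WHERE rating > 5.0

Result:
id | title      | rating
---+------------+-------
3  | Heat       | 9.2   
5  | Ex Machina | 5.1   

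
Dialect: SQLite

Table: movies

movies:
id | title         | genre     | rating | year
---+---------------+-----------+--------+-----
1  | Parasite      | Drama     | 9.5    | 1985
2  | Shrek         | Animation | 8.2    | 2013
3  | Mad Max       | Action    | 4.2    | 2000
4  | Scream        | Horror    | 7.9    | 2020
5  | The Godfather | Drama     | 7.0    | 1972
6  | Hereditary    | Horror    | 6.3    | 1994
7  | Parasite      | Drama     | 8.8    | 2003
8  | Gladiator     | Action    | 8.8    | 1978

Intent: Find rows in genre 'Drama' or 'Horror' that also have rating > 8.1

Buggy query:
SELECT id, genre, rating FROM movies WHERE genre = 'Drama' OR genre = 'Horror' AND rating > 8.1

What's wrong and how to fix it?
Bug: Without parentheses, AND is evaluated before OR, so the rating filter only applies to the 'Horror' branch

Fix: Group the OR with parentheses (or use IN), then AND the threshold

Corrected query:
SELECT id, genre, rating FROM movies WHERE (genre = 'Drama' OR genre = 'Horror') AND rating > 8.1

Result:
id | genre | rating
---+-------+-------
1  | Drama | 9.5   
7  | Drama | 8.8   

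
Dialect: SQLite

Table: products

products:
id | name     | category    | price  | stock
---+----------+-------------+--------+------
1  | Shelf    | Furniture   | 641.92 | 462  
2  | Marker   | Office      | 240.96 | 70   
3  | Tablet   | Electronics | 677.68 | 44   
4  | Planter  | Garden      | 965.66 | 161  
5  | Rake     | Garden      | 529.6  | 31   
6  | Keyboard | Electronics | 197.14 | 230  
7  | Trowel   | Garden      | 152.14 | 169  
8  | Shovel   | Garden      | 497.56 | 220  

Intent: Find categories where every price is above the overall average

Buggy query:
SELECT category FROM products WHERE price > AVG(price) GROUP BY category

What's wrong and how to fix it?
Bug: AVG() is an aggregate; it can't sit directly in WHERE

Fix: Compute the overall average in a scalar subquery and compare each group's MIN against it in HAVING

Corrected query:
SELECT category FROM products GROUP BY category HAVING MIN(price) > (SELECT AVG(price) FROM products)

Result:
category 
---------
Furniture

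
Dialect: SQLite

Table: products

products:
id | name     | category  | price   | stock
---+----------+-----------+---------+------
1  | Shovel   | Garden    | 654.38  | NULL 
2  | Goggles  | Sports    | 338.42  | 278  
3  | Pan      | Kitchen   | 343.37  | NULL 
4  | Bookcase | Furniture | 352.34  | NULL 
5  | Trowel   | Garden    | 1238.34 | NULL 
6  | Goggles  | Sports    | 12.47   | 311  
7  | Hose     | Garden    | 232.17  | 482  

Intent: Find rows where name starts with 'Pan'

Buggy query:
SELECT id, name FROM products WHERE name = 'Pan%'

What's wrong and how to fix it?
Bug: '=' compares the literal string including the % character; pattern matching needs LIKE

Fix: Replace '=' with LIKE so 'Pan%' is treated as a pattern

Corrected query:
SELECT id, name FROM products WHERE name LIKE 'Pan%'

Result:
id | name
---+-----
3  | Pan 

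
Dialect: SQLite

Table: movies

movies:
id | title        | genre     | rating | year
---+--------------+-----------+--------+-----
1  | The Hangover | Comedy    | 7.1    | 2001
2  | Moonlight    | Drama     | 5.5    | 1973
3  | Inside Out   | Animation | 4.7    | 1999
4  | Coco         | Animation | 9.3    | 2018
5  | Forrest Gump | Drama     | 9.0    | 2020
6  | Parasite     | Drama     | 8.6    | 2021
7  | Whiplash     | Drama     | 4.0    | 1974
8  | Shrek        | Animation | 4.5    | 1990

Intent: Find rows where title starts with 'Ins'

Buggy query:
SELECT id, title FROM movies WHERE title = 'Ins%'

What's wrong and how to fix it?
Bug: Wildcards only work with LIKE; '=' treats '%' as a literal character

Fix: Use LIKE for wildcard pattern matching

Corrected query:
SELECT id, title FROM movies WHERE title LIKE 'Ins%'

Result:
id | title     
---+-----------
3  | Inside Out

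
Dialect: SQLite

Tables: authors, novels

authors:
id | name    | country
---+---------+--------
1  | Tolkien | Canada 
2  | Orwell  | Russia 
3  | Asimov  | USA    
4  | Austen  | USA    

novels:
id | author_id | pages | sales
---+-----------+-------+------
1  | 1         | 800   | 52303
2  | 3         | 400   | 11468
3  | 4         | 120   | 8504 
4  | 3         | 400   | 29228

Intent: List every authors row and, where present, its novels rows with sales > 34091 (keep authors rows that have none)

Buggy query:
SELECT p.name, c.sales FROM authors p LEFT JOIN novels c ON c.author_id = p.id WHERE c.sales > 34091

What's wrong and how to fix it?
Bug: A WHERE condition on the right-hand table after LEFT JOIN drops unmatched parents

Fix: Put 'c.sales > 34091' in the JOIN's ON clause instead of WHERE

Corrected query:
SELECT p.name, c.sales FROM authors p LEFT JOIN novels c ON c.author_id = p.id AND c.sales > 34091

Result:
name    | sales
--------+------
Tolkien | 52303
Orwell  | NULL 
Asimov  | NULL 
Austen  | NULL 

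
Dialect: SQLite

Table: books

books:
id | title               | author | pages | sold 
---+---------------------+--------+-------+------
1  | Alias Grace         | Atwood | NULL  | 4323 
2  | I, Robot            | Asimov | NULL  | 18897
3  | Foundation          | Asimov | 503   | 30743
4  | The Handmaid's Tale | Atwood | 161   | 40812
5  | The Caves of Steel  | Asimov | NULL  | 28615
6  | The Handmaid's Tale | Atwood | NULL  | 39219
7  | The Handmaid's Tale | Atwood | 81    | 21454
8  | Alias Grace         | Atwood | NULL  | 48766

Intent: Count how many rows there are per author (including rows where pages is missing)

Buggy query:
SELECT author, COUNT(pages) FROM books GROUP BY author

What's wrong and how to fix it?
Bug: COUNT(column) counts non-NULL values only; rows with NULL pages aren't counted

Fix: Replace COUNT(pages) with COUNT(*)

Corrected query:
SELECT author, COUNT(*) FROM books GROUP BY author

Result:
author | COUNT(*)
-------+---------
Asimov | 3       
Atwood | 5       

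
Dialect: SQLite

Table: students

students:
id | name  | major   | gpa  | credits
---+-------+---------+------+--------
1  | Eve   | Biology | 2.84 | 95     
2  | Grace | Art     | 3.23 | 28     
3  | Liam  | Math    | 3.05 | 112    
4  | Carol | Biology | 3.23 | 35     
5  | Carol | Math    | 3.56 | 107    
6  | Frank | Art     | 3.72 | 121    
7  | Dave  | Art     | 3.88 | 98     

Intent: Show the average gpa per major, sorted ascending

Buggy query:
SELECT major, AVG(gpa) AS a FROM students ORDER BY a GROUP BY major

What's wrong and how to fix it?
Bug: ORDER BY appears before GROUP BY; SQL clause order requires GROUP BY first

Fix: Move ORDER BY to the end, after GROUP BY

Corrected query:
SELECT major, AVG(gpa) AS a FROM students GROUP BY major ORDER BY a

Result:
major   | a    
--------+------
Biology | 3.035
Math    | 3.305
Art     | 3.61 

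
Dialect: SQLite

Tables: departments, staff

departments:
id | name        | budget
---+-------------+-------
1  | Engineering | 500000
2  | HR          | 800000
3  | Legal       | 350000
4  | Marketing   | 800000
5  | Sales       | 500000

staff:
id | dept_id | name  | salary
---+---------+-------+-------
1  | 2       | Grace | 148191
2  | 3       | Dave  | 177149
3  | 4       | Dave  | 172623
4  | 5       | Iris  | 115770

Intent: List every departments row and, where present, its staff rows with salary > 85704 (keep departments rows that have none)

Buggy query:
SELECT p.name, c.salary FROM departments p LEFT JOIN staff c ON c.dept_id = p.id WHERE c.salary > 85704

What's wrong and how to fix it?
Bug: Filtering c.salary in WHERE discards the NULL rows produced by LEFT JOIN, turning it into an inner join

Fix: Move the right-table condition into the ON clause so unmatched parents are kept

Corrected query:
SELECT p.name, c.salary FROM departments p LEFT JOIN staff c ON c.dept_id = p.id AND c.salary > 85704

Result:
name        | salary
------------+-------
Engineering | NULL  
HR          | 148191
Legal       | 177149
Marketing   | 172623
Sales       | 115770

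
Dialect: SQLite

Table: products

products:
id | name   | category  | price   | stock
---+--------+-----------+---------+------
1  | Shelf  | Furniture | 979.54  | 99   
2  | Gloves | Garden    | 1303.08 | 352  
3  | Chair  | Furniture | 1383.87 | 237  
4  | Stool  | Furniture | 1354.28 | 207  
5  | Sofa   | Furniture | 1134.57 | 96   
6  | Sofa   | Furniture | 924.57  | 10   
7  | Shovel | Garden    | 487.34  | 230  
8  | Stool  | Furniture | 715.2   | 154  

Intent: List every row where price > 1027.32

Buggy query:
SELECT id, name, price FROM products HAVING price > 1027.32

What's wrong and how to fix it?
Bug: HAVING filters the output of aggregation, but this query has no GROUP BY and no aggregate functions, so SQLite rejects it (HAVING clause on a non-aggregate query); the condition here is per row

Fix: Replace HAVING with WHERE since the condition applies to individual rows

Corrected query:
SELECT id, name, price FROM products WHERE price > 1027.32

Result:
id | name   | price  
---+--------+--------
2  | Gloves | 1303.08
3  | Chair  | 1383.87
4  | Stool  | 1354.28
5  | Sofa   | 1134.57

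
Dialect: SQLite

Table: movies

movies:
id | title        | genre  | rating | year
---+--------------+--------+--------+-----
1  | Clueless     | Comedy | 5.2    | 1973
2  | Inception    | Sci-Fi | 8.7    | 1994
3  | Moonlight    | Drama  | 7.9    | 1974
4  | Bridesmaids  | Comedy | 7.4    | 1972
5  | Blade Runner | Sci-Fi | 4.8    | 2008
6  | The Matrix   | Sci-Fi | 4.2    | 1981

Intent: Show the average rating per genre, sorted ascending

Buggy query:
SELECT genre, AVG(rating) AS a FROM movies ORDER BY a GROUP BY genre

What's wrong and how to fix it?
Bug: ORDER BY appears before GROUP BY; SQL clause order requires GROUP BY first

Fix: Move ORDER BY to the end, after GROUP BY

Corrected query:
SELECT genre, AVG(rating) AS a FROM movies GROUP BY genre ORDER BY a

Result:
genre  | a  
-------+----
Sci-Fi | 5.9
Comedy | 6.3
Drama  | 7.9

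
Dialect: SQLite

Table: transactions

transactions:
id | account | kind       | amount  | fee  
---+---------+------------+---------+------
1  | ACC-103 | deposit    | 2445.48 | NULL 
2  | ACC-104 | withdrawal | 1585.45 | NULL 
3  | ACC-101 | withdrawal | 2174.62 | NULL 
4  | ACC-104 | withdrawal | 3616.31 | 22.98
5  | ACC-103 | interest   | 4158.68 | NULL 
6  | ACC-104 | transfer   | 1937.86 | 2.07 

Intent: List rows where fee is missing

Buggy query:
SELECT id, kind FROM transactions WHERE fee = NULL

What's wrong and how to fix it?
Bug: '= NULL' is always unknown in SQL three-valued logic, so no rows match

Fix: Use IS NULL to test for NULL

Corrected query:
SELECT id, kind FROM transactions WHERE fee IS NULL

Result:
id | kind      
---+-----------
1  | deposit   
2  | withdrawal
3  | withdrawal
5  | interest  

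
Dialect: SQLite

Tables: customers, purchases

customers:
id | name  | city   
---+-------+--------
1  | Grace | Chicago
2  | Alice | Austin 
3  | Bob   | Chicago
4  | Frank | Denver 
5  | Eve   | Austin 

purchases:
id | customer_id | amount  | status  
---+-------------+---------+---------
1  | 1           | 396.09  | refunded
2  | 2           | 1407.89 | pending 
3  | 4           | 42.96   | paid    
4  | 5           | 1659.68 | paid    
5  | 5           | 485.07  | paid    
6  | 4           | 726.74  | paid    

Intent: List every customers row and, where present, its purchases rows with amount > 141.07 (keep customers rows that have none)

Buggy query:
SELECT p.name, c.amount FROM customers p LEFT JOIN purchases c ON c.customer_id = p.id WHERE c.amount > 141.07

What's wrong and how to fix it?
Bug: A WHERE condition on the right-hand table after LEFT JOIN drops unmatched parents

Fix: Move the right-table condition into the ON clause so unmatched parents are kept

Corrected query:
SELECT p.name, c.amount FROM customers p LEFT JOIN purchases c ON c.customer_id = p.id AND c.amount > 141.07

Result:
name  | amount 
------+--------
Grace | 396.09 
Alice | 1407.89
Bob   | NULL   
Frank | 726.74 
Eve   | 485.07 
Eve   | 1659.68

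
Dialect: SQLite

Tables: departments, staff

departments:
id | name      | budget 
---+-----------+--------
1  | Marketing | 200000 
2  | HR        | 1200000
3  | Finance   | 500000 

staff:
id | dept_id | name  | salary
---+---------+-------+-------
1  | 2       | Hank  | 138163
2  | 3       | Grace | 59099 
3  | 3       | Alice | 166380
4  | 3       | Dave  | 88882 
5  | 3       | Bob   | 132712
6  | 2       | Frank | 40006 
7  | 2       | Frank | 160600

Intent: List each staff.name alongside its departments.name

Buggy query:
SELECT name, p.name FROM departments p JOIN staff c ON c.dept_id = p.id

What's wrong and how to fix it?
Bug: Both tables have a 'name' column; the unqualified reference is ambiguous

Fix: Prefix ambiguous columns with the table alias

Corrected query:
SELECT c.name, p.name FROM departments p JOIN staff c ON c.dept_id = p.id

Result:
name  | name   
------+--------
Hank  | HR     
Grace | Finance
Alice | Finance
Dave  | Finance
Bob   | Finance
Frank | HR     
Frank | HR     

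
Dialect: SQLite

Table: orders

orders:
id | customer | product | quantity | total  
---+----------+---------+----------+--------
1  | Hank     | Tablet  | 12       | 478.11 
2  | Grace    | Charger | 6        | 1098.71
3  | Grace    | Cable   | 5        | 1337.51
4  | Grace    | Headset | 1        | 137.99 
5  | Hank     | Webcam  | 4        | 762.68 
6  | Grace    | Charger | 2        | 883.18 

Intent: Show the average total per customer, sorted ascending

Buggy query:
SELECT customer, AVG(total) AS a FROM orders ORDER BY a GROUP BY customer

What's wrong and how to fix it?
Bug: ORDER BY appears before GROUP BY; SQL clause order requires GROUP BY first

Fix: Move ORDER BY to the end, after GROUP BY

Corrected query:
SELECT customer, AVG(total) AS a FROM orders GROUP BY customer ORDER BY a

Result:
customer | a       
---------+---------
Hank     | 620.395 
Grace    | 864.3475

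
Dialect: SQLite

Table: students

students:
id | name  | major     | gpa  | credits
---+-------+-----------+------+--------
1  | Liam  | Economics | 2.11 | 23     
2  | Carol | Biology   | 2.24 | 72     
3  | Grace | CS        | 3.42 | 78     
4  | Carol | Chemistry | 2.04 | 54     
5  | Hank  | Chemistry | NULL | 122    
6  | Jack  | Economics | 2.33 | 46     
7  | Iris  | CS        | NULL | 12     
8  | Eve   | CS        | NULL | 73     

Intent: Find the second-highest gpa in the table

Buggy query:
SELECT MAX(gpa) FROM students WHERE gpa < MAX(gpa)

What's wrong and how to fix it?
Bug: The inner MAX is an aggregate inside WHERE, which is not allowed

Fix: Put the inner MAX in a scalar subquery

Corrected query:
SELECT MAX(gpa) FROM students WHERE gpa < (SELECT MAX(gpa) FROM students)

Result:
MAX(gpa)
--------
2.33    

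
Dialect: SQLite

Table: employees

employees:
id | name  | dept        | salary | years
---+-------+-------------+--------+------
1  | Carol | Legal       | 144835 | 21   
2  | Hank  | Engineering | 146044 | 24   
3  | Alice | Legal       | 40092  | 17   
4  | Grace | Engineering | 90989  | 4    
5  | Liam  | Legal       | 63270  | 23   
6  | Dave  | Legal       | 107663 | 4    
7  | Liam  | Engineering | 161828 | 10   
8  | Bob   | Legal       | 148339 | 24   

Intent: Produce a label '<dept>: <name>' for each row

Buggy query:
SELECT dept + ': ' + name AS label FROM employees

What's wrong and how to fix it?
Bug: SQLite uses || for string concatenation; + coerces text to numbers (yielding 0)

Fix: Replace + with || to concatenate text

Corrected query:
SELECT dept || ': ' || name AS label FROM employees

Result:
label             
------------------
Legal: Carol      
Engineering: Hank 
Legal: Alice      
Engineering: Grace
Legal: Liam       
Legal: Dave       
Engineering: Liam 
Legal: Bob        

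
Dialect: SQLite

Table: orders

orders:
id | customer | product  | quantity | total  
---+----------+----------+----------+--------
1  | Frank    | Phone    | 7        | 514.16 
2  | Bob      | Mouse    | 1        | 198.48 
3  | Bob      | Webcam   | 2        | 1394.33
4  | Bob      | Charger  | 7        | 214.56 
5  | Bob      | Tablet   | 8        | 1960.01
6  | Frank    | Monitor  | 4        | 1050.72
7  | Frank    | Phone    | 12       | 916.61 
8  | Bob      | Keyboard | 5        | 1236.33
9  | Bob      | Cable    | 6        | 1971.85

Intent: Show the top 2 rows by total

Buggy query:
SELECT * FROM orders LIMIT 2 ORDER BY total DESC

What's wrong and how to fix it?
Bug: ORDER BY cannot follow LIMIT; LIMIT is the final clause

Fix: Swap the clauses: ORDER BY first, then LIMIT

Corrected query:
SELECT * FROM orders ORDER BY total DESC LIMIT 2

Result:
id | customer | product | quantity | total  
---+----------+---------+----------+--------
9  | Bob      | Cable   | 6        | 1971.85
5  | Bob      | Tablet  | 8        | 1960.01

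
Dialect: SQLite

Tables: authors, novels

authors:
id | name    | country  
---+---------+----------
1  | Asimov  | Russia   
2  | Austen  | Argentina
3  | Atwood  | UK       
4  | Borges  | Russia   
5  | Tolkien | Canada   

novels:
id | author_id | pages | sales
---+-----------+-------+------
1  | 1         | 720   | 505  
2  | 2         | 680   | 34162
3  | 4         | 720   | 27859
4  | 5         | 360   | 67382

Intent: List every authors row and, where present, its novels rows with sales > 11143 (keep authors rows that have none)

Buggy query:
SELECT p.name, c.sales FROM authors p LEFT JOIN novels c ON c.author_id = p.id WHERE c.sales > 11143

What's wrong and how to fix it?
Bug: A WHERE condition on the right-hand table after LEFT JOIN drops unmatched parents

Fix: Move the right-table condition into the ON clause so unmatched parents are kept

Corrected query:
SELECT p.name, c.sales FROM authors p LEFT JOIN novels c ON c.author_id = p.id AND c.sales > 11143

Result:
name    | sales
--------+------
Asimov  | NULL 
Austen  | 34162
Atwood  | NULL 
Borges  | 27859
Tolkien | 67382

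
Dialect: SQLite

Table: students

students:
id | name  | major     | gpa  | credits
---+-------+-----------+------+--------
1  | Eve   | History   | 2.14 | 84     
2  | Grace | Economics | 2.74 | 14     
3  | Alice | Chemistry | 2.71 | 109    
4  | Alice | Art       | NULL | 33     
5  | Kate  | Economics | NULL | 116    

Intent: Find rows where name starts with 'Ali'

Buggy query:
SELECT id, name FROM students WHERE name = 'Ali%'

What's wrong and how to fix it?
Bug: '=' compares the literal string including the % character; pattern matching needs LIKE

Fix: Replace '=' with LIKE so 'Ali%' is treated as a pattern

Corrected query:
SELECT id, name FROM students WHERE name LIKE 'Ali%'

Result:
id | name 
---+------
3  | Alice
4  | Alice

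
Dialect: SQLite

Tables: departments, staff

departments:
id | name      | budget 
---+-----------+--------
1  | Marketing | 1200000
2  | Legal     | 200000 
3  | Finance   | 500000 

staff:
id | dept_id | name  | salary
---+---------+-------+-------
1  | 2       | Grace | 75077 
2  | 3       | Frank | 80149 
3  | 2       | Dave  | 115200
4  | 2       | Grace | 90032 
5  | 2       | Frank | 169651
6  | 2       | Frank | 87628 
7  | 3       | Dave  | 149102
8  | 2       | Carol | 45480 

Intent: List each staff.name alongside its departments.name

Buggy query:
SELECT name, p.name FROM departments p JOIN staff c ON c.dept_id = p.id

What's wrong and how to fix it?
Bug: Both tables have a 'name' column; the unqualified reference is ambiguous

Fix: Qualify the column with its table alias (c.name)

Corrected query:
SELECT c.name, p.name FROM departments p JOIN staff c ON c.dept_id = p.id

Result:
name  | name   
------+--------
Grace | Legal  
Frank | Finance
Dave  | Legal  
Grace | Legal  
Frank | Legal  
Frank | Legal  
Dave  | Finance
Carol | Legal  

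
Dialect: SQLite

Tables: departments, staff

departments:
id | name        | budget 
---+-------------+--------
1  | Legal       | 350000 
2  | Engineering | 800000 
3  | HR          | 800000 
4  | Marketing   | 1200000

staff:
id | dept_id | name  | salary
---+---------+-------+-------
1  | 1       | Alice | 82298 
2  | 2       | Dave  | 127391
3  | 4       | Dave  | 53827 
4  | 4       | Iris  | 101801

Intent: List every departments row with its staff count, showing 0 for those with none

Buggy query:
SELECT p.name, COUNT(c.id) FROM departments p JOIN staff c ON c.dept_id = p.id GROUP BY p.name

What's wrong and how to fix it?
Bug: An inner join excludes parents with zero children

Fix: Use LEFT JOIN so parents without children still appear (COUNT(c.id) gives 0)

Corrected query:
SELECT p.name, COUNT(c.id) FROM departments p LEFT JOIN staff c ON c.dept_id = p.id GROUP BY p.name

Result:
name        | COUNT(c.id)
------------+------------
Engineering | 1          
HR          | 0          
Legal       | 1          
Marketing   | 2          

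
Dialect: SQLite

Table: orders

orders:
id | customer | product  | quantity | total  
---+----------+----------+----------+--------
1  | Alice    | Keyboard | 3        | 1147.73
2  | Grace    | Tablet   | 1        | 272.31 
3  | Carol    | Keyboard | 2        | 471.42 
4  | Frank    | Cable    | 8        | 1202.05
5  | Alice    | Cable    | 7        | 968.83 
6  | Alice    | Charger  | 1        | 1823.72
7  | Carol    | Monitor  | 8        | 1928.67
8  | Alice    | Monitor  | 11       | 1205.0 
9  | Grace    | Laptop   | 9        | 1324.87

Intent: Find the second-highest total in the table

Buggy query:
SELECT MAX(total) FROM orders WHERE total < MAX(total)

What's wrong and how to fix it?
Bug: MAX(total) on the right of the comparison is an aggregate-in-WHERE error

Fix: Put the inner MAX in a scalar subquery

Corrected query:
SELECT MAX(total) FROM orders WHERE total < (SELECT MAX(total) FROM orders)

Result:
MAX(total)
----------
1823.72   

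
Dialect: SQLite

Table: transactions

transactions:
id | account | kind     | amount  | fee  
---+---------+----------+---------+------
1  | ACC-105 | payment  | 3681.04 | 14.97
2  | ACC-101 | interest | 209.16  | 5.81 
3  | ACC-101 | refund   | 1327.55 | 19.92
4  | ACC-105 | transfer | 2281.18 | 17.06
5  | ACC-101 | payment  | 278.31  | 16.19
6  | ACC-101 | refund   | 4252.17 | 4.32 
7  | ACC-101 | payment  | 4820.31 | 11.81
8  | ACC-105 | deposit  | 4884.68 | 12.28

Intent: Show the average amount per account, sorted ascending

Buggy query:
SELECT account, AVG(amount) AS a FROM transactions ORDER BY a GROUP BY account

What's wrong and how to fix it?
Bug: ORDER BY appears before GROUP BY; SQL clause order requires GROUP BY first

Fix: Move ORDER BY to the end, after GROUP BY

Corrected query:
SELECT account, AVG(amount) AS a FROM transactions GROUP BY account ORDER BY a

Result:
account | a          
--------+------------
ACC-101 | 2177.5     
ACC-105 | 3615.633333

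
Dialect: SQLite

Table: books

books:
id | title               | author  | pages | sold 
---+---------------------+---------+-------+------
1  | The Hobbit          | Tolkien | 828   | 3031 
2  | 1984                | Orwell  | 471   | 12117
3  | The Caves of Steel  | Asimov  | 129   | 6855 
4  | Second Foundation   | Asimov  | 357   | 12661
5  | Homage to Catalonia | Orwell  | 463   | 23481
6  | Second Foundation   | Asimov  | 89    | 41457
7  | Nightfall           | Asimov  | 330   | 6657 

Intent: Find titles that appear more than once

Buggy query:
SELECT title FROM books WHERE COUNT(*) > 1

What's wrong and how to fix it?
Bug: WHERE can't reference COUNT(*); aggregates are computed after WHERE

Fix: Group first, then use HAVING for the count condition

Corrected query:
SELECT title FROM books GROUP BY title HAVING COUNT(*) > 1

Result:
title            
-----------------
Second Foundation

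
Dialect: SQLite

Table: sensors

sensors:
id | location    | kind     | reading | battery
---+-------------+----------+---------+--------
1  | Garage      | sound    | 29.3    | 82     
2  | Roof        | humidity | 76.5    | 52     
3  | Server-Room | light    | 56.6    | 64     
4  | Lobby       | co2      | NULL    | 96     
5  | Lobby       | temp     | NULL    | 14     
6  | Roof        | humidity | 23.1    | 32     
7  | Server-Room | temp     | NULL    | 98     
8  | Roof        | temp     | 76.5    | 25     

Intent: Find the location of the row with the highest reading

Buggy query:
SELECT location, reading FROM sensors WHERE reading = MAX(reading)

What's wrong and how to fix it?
Bug: WHERE is evaluated per row; an aggregate over the whole table isn't defined there

Fix: Use a subquery: WHERE reading = (SELECT MAX(reading) FROM sensors)

Corrected query:
SELECT location, reading FROM sensors WHERE reading = (SELECT MAX(reading) FROM sensors)

Result:
location | reading
---------+--------
Roof     | 76.5   
Roof     | 76.5   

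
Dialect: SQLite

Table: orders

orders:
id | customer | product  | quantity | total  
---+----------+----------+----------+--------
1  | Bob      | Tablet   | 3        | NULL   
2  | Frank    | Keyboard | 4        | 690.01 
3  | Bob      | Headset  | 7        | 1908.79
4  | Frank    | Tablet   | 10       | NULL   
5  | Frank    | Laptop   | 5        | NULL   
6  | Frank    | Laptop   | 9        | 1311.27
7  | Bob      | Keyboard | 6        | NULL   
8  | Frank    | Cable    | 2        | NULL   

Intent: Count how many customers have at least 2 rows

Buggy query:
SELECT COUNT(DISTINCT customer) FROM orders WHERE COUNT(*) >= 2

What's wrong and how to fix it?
Bug: COUNT(*) cannot appear in WHERE; the per-group count doesn't exist yet

Fix: Group first with HAVING COUNT(*) >= 2, then COUNT the resulting groups

Corrected query:
SELECT COUNT(*) FROM (SELECT customer FROM orders GROUP BY customer HAVING COUNT(*) >= 2)

Result:
COUNT(*)
--------
2       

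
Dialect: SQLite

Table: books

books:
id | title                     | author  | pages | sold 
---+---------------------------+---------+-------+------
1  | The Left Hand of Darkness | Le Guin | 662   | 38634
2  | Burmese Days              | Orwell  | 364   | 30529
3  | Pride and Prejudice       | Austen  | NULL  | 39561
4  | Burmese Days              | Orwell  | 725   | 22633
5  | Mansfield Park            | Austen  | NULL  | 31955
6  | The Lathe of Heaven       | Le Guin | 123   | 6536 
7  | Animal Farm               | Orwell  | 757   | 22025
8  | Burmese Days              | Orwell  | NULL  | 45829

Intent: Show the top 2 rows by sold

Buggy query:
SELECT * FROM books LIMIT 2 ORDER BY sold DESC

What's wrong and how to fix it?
Bug: LIMIT must come after ORDER BY

Fix: Sort with ORDER BY, then apply LIMIT

Corrected query:
SELECT * FROM books ORDER BY sold DESC LIMIT 2

Result:
id | title               | author | pages | sold 
---+---------------------+--------+-------+------
8  | Burmese Days        | Orwell | NULL  | 45829
3  | Pride and Prejudice | Austen | NULL  | 39561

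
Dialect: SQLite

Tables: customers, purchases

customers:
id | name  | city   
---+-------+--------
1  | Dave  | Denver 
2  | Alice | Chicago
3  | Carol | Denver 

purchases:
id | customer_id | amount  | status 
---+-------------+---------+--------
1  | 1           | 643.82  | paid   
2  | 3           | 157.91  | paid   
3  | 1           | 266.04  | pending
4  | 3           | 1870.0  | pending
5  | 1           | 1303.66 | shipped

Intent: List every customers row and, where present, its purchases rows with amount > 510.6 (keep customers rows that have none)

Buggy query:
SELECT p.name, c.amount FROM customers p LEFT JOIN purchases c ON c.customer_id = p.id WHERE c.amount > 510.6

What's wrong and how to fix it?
Bug: A WHERE condition on the right-hand table after LEFT JOIN drops unmatched parents

Fix: Move the right-table condition into the ON clause so unmatched parents are kept

Corrected query:
SELECT p.name, c.amount FROM customers p LEFT JOIN purchases c ON c.customer_id = p.id AND c.amount > 510.6

Result:
name  | amount 
------+--------
Dave  | 643.82 
Dave  | 1303.66
Alice | NULL   
Carol | 1870   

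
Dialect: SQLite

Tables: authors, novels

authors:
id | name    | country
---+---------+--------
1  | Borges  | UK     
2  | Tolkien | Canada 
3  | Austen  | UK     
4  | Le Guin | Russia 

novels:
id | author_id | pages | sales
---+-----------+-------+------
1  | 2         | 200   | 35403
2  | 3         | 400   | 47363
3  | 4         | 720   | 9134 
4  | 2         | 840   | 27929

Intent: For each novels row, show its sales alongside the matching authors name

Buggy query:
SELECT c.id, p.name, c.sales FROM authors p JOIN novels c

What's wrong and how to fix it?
Bug: JOIN with no ON clause produces a cartesian product; every novels row pairs with every authors row

Fix: Add ON c.author_id = p.id to the JOIN

Corrected query:
SELECT c.id, p.name, c.sales FROM authors p JOIN novels c ON c.author_id = p.id

Result:
id | name    | sales
---+---------+------
1  | Tolkien | 35403
2  | Austen  | 47363
3  | Le Guin | 9134 
4  | Tolkien | 27929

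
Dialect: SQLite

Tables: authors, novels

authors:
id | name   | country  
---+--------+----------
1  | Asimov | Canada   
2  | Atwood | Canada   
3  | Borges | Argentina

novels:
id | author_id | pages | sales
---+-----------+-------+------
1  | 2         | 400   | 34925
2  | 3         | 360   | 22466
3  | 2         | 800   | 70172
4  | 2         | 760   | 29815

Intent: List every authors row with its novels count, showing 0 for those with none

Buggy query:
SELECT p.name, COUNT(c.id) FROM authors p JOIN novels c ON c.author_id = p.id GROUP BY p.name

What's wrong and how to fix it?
Bug: An inner join excludes parents with zero children

Fix: Switch to LEFT JOIN to retain unmatched parent rows

Corrected query:
SELECT p.name, COUNT(c.id) FROM authors p LEFT JOIN novels c ON c.author_id = p.id GROUP BY p.name

Result:
name   | COUNT(c.id)
-------+------------
Asimov | 0          
Atwood | 3          
Borges | 1          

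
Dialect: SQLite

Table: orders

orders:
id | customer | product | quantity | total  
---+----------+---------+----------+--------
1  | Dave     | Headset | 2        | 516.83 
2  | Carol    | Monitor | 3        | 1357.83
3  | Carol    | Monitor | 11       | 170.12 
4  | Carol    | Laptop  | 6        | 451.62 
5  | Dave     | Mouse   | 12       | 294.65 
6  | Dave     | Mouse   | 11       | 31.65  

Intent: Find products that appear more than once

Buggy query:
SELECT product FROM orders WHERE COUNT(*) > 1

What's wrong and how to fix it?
Bug: COUNT(*) is an aggregate and cannot be used in WHERE

Fix: Group first, then use HAVING for the count condition

Corrected query:
SELECT product FROM orders GROUP BY product HAVING COUNT(*) > 1

Result:
product
-------
Monitor
Mouse  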